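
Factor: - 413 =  - 7^1*  59^1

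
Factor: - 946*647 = - 2^1*11^1*43^1*647^1 = -612062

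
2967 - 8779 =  - 5812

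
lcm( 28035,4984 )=224280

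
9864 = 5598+4266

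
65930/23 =65930/23 = 2866.52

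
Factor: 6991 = 6991^1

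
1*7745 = 7745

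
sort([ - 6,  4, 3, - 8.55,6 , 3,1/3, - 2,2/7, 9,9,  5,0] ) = [-8.55, - 6, - 2,0, 2/7, 1/3,3, 3, 4,  5,  6, 9, 9 ]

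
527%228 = 71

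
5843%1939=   26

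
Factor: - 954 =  - 2^1*3^2 * 53^1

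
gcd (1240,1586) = 2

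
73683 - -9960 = 83643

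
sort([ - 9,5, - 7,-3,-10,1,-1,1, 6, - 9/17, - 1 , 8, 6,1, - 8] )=[ - 10, - 9,-8,- 7,-3,-1,  -  1,-9/17,1, 1, 1 , 5,6, 6,8]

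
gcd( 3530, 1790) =10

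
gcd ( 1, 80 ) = 1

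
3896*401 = 1562296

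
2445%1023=399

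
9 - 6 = 3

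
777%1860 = 777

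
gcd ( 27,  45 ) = 9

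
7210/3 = 7210/3=   2403.33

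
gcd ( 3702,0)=3702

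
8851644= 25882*342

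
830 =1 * 830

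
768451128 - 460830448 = 307620680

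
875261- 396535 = 478726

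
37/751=37/751 = 0.05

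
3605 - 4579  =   - 974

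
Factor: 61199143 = 97^1*630919^1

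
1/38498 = 1/38498 = 0.00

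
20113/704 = 20113/704 = 28.57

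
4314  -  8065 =  -  3751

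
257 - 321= - 64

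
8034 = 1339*6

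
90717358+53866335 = 144583693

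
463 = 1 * 463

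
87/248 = 87/248 = 0.35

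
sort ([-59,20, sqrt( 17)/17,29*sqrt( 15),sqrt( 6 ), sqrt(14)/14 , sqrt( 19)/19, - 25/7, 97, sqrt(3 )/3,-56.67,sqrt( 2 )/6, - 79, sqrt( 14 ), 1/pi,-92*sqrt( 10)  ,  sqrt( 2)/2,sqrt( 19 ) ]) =[-92 * sqrt( 10),- 79,  -  59,-56.67,  -  25/7,sqrt( 19)/19,sqrt( 2)/6, sqrt( 17)/17, sqrt(14) /14, 1/pi,sqrt( 3 )/3,sqrt( 2)/2,sqrt( 6 ), sqrt( 14),  sqrt( 19),20,97 , 29*sqrt( 15 )]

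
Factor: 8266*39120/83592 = 2^2*3^ ( - 4)*5^1*43^(-1 )*163^1*4133^1 = 13473580/3483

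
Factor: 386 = 2^1*193^1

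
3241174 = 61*53134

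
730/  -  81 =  - 730/81 =-9.01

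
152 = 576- 424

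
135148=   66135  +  69013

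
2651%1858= 793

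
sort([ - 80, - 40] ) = [ - 80, - 40]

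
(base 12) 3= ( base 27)3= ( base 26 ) 3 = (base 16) 3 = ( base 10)3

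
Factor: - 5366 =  - 2^1*2683^1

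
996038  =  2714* 367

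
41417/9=41417/9 = 4601.89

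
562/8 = 281/4 = 70.25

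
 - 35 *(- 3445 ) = 120575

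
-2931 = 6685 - 9616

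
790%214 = 148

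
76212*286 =21796632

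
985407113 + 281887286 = 1267294399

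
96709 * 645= 62377305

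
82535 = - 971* ( - 85)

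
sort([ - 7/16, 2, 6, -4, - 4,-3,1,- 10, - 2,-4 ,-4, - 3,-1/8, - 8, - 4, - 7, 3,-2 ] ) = [ - 10, - 8, - 7, - 4, - 4, - 4 , - 4, - 4, - 3, - 3, - 2,- 2, - 7/16, - 1/8, 1, 2, 3, 6] 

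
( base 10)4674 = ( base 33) 49L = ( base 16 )1242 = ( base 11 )356A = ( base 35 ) 3sj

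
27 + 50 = 77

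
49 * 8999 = 440951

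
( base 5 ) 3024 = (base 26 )ep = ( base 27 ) EB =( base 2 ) 110000101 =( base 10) 389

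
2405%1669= 736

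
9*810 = 7290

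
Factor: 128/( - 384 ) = -3^( - 1 )=-1/3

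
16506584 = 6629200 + 9877384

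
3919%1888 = 143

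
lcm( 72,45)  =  360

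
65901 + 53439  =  119340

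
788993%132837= 124808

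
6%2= 0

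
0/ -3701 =0/1 = - 0.00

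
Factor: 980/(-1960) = -1/2=- 2^( - 1 ) 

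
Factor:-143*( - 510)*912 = 66512160 = 2^5*3^2*5^1*11^1*13^1*17^1*19^1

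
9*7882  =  70938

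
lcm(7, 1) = 7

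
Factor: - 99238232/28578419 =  - 2^3*29^1*1289^ ( - 1 )*22171^( - 1 )*427751^1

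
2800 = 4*700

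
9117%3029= 30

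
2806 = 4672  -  1866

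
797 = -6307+7104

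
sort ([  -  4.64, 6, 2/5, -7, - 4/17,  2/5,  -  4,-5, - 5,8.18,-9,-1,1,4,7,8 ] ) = [ - 9, - 7, - 5,- 5,-4.64, - 4, - 1, - 4/17,2/5, 2/5, 1,4,6, 7, 8,8.18]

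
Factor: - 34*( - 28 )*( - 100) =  - 2^5 * 5^2*7^1*17^1 = - 95200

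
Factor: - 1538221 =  - 19^2*4261^1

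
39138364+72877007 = 112015371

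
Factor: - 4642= -2^1*11^1*211^1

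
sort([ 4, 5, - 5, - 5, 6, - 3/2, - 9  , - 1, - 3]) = [ - 9, - 5  ,-5, - 3,-3/2, - 1,4, 5,  6]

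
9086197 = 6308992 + 2777205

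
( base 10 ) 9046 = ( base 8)21526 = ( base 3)110102001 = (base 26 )D9O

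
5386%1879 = 1628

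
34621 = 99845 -65224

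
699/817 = 699/817= 0.86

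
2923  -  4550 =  - 1627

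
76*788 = 59888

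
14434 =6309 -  - 8125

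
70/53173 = 70/53173=0.00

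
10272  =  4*2568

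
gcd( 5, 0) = 5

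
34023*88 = 2994024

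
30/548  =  15/274 = 0.05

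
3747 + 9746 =13493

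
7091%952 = 427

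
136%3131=136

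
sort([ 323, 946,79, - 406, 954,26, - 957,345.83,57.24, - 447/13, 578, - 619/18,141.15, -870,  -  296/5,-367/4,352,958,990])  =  [-957, -870, - 406, - 367/4,-296/5, - 619/18, - 447/13,26,57.24, 79,141.15,323,345.83,352, 578,  946,954, 958,990]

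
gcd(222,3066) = 6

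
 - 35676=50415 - 86091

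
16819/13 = 1293 + 10/13 = 1293.77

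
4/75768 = 1/18942 = 0.00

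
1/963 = 1/963 = 0.00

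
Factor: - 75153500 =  - 2^2*5^3*29^1*71^1 * 73^1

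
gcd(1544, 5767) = 1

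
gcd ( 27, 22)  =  1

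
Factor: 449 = 449^1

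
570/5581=570/5581 = 0.10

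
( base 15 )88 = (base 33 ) 3T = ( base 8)200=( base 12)a8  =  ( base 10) 128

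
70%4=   2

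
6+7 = 13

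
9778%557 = 309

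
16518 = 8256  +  8262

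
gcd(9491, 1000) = 1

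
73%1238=73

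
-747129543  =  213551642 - 960681185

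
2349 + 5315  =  7664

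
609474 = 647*942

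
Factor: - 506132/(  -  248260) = 126533/62065 = 5^( - 1 ) * 11^1*11503^1*12413^(-1 ) 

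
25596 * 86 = 2201256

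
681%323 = 35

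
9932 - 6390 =3542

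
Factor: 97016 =2^3*67^1*181^1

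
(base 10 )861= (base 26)173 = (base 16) 35d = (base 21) 1K0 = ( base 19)276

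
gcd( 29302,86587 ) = 1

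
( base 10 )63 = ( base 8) 77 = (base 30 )23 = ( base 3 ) 2100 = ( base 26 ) 2b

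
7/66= 7/66 = 0.11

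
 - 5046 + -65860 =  - 70906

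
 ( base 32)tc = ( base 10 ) 940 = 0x3AC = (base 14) 4B2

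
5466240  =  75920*72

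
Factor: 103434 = 2^1*3^1*17239^1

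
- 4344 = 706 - 5050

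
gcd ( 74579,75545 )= 1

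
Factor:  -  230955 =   -  3^1 * 5^1 *89^1*173^1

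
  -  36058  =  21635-57693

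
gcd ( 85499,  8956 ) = 1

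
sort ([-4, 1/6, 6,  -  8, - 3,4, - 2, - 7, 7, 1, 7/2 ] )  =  [ - 8,-7, - 4,-3, - 2, 1/6,  1,7/2, 4,6, 7 ]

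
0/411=0 = 0.00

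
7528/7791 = 7528/7791 = 0.97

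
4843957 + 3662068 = 8506025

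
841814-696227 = 145587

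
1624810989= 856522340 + 768288649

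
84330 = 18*4685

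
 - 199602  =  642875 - 842477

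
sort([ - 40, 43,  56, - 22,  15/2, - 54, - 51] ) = [ - 54, - 51 , - 40, - 22, 15/2, 43, 56]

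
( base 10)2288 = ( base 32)27g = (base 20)5e8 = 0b100011110000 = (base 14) b96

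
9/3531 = 3/1177 = 0.00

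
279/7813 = 279/7813 = 0.04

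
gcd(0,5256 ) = 5256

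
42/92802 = 7/15467 = 0.00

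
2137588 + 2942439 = 5080027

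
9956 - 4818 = 5138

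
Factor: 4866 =2^1  *3^1*811^1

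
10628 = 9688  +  940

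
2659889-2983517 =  - 323628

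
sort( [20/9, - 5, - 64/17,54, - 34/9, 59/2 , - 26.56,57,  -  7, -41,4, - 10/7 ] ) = [ - 41, - 26.56, - 7,-5 ,- 34/9, - 64/17 , - 10/7,20/9, 4, 59/2, 54 , 57]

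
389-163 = 226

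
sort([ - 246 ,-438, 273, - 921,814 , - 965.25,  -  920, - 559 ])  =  [ - 965.25,  -  921, - 920,- 559,  -  438,-246,273  ,  814] 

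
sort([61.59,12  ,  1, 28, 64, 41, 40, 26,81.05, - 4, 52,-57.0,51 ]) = [ - 57.0, - 4,1,12,26,28,40,41,51, 52,61.59, 64,81.05]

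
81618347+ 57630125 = 139248472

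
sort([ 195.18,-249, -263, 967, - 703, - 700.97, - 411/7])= [-703, - 700.97, - 263, - 249, - 411/7, 195.18, 967] 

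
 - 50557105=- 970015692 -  - 919458587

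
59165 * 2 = 118330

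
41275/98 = 41275/98 = 421.17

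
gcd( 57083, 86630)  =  1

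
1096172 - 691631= 404541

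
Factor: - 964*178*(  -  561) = 96263112 = 2^3*3^1*11^1 * 17^1*89^1*241^1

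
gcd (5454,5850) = 18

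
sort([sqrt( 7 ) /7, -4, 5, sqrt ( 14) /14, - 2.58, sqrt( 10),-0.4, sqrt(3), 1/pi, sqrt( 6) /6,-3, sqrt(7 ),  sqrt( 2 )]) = [ -4,-3, - 2.58,-0.4,sqrt(14 ) /14 , 1/pi, sqrt(7 )/7,sqrt( 6) /6 , sqrt( 2),sqrt(3 ), sqrt( 7),sqrt( 10 ) , 5] 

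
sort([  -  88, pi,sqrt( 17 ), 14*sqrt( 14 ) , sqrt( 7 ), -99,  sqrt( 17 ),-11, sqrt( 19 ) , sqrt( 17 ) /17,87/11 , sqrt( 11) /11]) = [ - 99, - 88, - 11 , sqrt( 17 )/17,sqrt( 11)/11, sqrt( 7 ),pi,  sqrt(17 ),sqrt(17 ),  sqrt( 19 ), 87/11 , 14*sqrt( 14) ] 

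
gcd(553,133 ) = 7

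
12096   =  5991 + 6105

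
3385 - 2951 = 434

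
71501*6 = 429006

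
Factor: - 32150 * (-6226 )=2^2 * 5^2*11^1  *  283^1*643^1=200165900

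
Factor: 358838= 2^1*59^1*3041^1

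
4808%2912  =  1896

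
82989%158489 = 82989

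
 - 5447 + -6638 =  - 12085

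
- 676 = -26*26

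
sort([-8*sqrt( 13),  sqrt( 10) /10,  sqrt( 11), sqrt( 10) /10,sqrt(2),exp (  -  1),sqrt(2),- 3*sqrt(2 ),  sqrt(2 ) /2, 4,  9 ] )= [- 8* sqrt(13), - 3*sqrt(2), sqrt( 10)/10,sqrt ( 10 )/10, exp( - 1),sqrt ( 2 )/2,sqrt(2 ),sqrt( 2 ),  sqrt(11),4, 9 ]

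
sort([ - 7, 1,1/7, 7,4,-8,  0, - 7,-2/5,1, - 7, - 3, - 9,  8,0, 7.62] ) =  [ - 9, -8, - 7, - 7, - 7, - 3, - 2/5, 0,0, 1/7, 1, 1,4,7,7.62 , 8]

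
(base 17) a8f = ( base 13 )14cc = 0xBE1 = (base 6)22025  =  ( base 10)3041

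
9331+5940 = 15271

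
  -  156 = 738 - 894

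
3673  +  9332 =13005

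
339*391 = 132549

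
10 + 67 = 77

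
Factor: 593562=2^1*3^1*98927^1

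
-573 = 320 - 893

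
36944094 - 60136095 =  -23192001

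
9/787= 9/787 = 0.01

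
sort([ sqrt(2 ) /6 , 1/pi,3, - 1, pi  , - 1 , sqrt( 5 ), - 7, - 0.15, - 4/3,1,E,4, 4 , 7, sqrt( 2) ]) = [ - 7, - 4/3, -1,  -  1, - 0.15,sqrt( 2)/6, 1/pi, 1,sqrt( 2 ),sqrt( 5),E,3, pi , 4,4,7] 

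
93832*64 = 6005248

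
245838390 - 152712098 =93126292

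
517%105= 97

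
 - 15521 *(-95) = 1474495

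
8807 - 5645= 3162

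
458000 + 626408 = 1084408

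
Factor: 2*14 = 28 = 2^2*7^1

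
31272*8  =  250176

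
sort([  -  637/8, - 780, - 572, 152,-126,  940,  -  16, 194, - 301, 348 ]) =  [ - 780  , -572, - 301, -126, - 637/8, - 16 , 152, 194, 348,940] 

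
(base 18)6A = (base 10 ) 118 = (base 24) 4M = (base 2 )1110110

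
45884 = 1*45884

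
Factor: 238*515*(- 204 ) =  - 2^3 * 3^1*5^1*7^1*17^2*103^1 = - 25004280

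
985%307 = 64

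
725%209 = 98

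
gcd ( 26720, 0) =26720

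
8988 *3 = 26964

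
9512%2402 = 2306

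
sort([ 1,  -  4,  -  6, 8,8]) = [-6, - 4,  1, 8, 8]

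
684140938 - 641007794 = 43133144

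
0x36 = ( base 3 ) 2000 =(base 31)1n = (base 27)20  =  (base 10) 54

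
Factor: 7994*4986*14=2^3 * 3^2*7^2*277^1*571^1 = 558013176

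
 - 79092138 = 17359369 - 96451507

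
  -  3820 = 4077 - 7897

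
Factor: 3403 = 41^1*83^1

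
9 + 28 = 37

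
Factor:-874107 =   -  3^2*13^1*31^1*241^1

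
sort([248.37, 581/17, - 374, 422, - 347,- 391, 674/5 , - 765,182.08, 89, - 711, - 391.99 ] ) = [ - 765, - 711, - 391.99, - 391, - 374, - 347, 581/17,89,  674/5, 182.08 , 248.37,422]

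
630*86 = 54180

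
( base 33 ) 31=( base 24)44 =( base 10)100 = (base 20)50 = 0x64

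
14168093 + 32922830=47090923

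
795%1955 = 795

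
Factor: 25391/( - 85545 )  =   -3^( - 2 )*5^(-1)*1901^( - 1)*25391^1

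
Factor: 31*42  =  2^1* 3^1*7^1*31^1 = 1302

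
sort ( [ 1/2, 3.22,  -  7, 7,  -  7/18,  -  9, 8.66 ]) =[  -  9,  -  7, - 7/18,  1/2, 3.22, 7, 8.66]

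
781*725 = 566225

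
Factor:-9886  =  -2^1*4943^1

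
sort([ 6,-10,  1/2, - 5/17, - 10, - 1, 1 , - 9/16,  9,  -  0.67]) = [  -  10, - 10, - 1,-0.67, - 9/16,-5/17,1/2, 1,6,9 ]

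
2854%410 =394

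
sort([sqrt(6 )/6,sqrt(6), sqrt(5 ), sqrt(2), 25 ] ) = [ sqrt ( 6)/6, sqrt( 2),sqrt(5),sqrt(6),25] 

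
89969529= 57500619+32468910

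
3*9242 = 27726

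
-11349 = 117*( - 97 )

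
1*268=268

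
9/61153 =9/61153 = 0.00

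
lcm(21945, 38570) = 1272810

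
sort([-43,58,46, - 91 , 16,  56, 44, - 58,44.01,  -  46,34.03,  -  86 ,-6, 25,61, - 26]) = [ - 91  , - 86, - 58,-46,-43, - 26, - 6, 16, 25,34.03, 44,  44.01, 46, 56 , 58,61]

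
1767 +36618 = 38385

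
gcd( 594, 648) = 54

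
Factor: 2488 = 2^3*311^1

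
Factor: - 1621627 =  - 7^1 * 231661^1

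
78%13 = 0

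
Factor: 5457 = 3^1 *17^1*107^1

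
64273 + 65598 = 129871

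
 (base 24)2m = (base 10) 70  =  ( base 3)2121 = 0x46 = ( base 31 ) 28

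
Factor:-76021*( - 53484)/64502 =2^1*3^1*11^1*4457^1*6911^1*32251^( - 1) = 2032953582/32251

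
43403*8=347224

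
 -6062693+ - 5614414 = -11677107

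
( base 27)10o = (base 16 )2F1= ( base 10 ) 753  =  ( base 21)1ei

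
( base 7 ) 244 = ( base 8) 202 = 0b10000010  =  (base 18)74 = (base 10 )130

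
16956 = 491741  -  474785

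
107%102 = 5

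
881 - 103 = 778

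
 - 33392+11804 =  - 21588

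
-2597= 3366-5963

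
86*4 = 344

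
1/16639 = 1/16639  =  0.00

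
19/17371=19/17371 =0.00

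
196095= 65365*3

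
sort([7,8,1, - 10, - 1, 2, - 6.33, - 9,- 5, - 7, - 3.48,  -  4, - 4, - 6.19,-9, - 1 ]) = [ - 10,- 9,  -  9  , - 7, - 6.33,-6.19, - 5,- 4 , - 4, - 3.48, - 1, - 1,  1, 2,  7, 8 ]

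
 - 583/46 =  - 13+15/46 = - 12.67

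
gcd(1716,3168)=132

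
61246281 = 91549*669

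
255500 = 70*3650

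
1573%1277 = 296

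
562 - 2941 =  - 2379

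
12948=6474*2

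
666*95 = 63270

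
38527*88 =3390376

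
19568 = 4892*4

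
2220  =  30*74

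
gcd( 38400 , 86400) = 9600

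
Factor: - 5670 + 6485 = 815 = 5^1*163^1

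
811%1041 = 811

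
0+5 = 5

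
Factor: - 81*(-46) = 2^1*3^4*23^1=3726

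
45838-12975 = 32863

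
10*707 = 7070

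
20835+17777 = 38612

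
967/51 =18 + 49/51 = 18.96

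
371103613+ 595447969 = 966551582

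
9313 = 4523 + 4790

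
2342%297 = 263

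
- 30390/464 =-15195/232 = -65.50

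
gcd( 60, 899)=1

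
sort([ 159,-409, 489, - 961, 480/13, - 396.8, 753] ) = [ - 961, - 409, - 396.8, 480/13, 159, 489, 753]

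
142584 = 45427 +97157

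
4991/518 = 9+47/74 = 9.64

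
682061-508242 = 173819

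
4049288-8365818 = -4316530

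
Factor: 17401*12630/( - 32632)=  - 2^ ( - 2)*3^1*5^1*421^1*4079^ ( - 1) * 17401^1 = - 109887315/16316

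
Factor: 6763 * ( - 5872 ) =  - 39712336 = - 2^4 * 367^1*6763^1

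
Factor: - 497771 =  - 497771^1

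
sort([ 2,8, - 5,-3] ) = [ -5, - 3 , 2,8] 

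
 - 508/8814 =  - 254/4407 = - 0.06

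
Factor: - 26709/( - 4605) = 5^( - 1 )*29^1 = 29/5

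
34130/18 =17065/9 = 1896.11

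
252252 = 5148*49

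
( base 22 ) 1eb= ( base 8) 1443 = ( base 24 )19B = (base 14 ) 415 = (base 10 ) 803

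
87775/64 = 1371 + 31/64 = 1371.48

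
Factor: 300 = 2^2*3^1*5^2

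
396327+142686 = 539013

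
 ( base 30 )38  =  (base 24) 42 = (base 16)62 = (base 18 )58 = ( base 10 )98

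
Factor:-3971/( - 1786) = 209/94= 2^( - 1)*11^1*19^1 *47^ ( -1)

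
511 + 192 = 703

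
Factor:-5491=-17^2*19^1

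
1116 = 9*124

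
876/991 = 876/991 = 0.88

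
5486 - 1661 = 3825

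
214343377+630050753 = 844394130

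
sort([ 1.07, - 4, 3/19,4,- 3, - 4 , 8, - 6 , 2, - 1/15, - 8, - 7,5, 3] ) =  [ - 8, - 7  , - 6  ,  -  4, -4 , - 3, - 1/15 , 3/19, 1.07,  2, 3 , 4, 5,8]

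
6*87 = 522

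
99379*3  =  298137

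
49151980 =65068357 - 15916377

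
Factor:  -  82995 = - 3^1*5^1*11^1*503^1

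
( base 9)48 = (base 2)101100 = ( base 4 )230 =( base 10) 44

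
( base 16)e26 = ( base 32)3h6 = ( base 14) 146A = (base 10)3622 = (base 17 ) C91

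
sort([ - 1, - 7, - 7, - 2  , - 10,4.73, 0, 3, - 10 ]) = [ - 10, - 10, - 7, - 7, - 2 , - 1,0,  3, 4.73 ] 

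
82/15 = 82/15 = 5.47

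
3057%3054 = 3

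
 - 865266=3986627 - 4851893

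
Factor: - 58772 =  - 2^2 *7^1*2099^1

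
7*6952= 48664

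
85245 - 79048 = 6197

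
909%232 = 213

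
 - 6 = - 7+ 1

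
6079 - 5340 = 739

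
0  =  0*137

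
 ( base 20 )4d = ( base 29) 36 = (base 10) 93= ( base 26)3F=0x5d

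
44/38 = 22/19= 1.16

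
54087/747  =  18029/249 =72.41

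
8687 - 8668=19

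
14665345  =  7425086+7240259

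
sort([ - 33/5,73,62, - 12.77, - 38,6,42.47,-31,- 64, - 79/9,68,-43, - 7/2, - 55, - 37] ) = [-64 , - 55, - 43, - 38,-37,  -  31, - 12.77 , - 79/9, - 33/5,-7/2, 6 , 42.47,62,68,73] 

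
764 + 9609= 10373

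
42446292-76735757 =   -  34289465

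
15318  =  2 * 7659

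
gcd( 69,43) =1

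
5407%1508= 883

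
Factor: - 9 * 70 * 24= - 15120 = - 2^4*3^3* 5^1*7^1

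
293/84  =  293/84 =3.49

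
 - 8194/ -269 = 8194/269 = 30.46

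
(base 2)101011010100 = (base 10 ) 2772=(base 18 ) 8a0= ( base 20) 6IC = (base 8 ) 5324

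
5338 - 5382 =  - 44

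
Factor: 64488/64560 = 2687/2690 =2^( - 1) * 5^( - 1 )*269^(  -  1)*2687^1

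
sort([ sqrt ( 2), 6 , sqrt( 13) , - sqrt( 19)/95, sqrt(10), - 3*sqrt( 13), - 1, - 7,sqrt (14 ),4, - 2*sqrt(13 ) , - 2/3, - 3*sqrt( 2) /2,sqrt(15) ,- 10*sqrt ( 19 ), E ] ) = [  -  10*sqrt( 19),  -  3*sqrt ( 13),  -  2*sqrt ( 13), - 7 , - 3*sqrt(2) /2,-1 , - 2/3 , - sqrt( 19 ) /95 , sqrt(2),E, sqrt(10), sqrt(13) , sqrt( 14 ), sqrt(15),  4,  6]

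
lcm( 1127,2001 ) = 98049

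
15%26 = 15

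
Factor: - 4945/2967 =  - 5/3 =- 3^(-1 ) * 5^1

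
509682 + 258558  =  768240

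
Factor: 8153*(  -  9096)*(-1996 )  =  148022737248 = 2^5*3^1*31^1 * 263^1*379^1 * 499^1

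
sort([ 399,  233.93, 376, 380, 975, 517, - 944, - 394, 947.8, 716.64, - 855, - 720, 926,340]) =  [ - 944, - 855,-720, - 394,233.93 , 340, 376, 380,399,517, 716.64,926,947.8,975 ]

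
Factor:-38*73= - 2^1 * 19^1*73^1= - 2774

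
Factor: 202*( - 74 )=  - 2^2*37^1*101^1 = - 14948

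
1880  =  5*376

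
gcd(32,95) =1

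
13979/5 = 2795 + 4/5 = 2795.80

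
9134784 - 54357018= - 45222234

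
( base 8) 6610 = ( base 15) 105e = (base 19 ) 9b6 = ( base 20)8d4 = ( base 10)3464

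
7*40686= 284802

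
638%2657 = 638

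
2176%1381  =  795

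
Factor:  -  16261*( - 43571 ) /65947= 101215433/9421 =11^1*17^1 * 23^1*101^1 * 233^1*9421^( - 1 )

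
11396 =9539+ 1857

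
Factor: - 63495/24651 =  - 85/33 = - 3^( - 1 )*5^1*11^(-1 )*17^1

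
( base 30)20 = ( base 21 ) 2i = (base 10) 60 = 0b111100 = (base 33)1R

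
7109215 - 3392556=3716659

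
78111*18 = 1405998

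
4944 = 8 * 618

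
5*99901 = 499505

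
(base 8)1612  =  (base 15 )406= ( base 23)1G9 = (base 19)29D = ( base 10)906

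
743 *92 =68356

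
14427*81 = 1168587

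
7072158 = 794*8907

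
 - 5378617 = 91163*( - 59) 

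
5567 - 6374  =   - 807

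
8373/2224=8373/2224 = 3.76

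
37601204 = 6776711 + 30824493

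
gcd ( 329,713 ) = 1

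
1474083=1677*879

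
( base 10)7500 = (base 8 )16514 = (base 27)A7L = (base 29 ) 8qi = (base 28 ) 9FO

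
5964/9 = 1988/3 = 662.67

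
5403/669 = 1801/223 = 8.08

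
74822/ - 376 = -37411/188= - 198.99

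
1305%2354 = 1305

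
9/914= 9/914 =0.01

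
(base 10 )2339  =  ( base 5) 33324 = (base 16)923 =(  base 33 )24t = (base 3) 10012122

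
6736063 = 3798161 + 2937902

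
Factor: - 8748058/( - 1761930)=3^(-2 )*5^( - 1)*11^2*37^1*977^1*19577^( - 1 ) =4374029/880965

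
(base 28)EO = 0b110100000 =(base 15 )1cb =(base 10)416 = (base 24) H8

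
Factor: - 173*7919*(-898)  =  2^1*173^1*449^1*7919^1 = 1230248326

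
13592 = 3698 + 9894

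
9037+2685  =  11722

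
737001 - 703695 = 33306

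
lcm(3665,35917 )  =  179585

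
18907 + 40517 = 59424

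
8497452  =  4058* 2094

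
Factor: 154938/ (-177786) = - 217/249= - 3^(  -  1 )*7^1 * 31^1*83^(-1 ) 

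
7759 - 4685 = 3074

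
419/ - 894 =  - 419/894=-0.47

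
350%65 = 25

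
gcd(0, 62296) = 62296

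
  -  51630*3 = -154890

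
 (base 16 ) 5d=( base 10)93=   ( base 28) 39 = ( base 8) 135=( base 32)2T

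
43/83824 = 43/83824 = 0.00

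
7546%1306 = 1016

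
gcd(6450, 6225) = 75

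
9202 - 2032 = 7170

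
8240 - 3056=5184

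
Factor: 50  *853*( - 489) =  - 20855850 = - 2^1*3^1*5^2*163^1*853^1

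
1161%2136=1161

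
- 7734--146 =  - 7588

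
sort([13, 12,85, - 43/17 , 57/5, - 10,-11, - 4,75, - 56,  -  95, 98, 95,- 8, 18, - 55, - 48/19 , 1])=[ -95,  -  56, -55, - 11,  -  10,  -  8, - 4, - 43/17 , - 48/19,1,57/5,12, 13, 18 , 75 , 85,95,98 ]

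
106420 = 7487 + 98933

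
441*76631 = 33794271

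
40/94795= 8/18959= 0.00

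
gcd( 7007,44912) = 7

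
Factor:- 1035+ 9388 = 8353 = 8353^1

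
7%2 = 1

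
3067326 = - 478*(  -  6417)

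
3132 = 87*36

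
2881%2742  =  139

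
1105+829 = 1934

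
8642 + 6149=14791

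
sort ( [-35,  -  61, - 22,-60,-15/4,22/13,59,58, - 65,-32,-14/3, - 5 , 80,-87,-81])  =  [-87,-81, - 65, - 61,-60, - 35, - 32,-22, - 5,-14/3,  -  15/4,22/13, 58, 59,  80]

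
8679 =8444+235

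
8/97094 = 4/48547 = 0.00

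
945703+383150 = 1328853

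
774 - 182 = 592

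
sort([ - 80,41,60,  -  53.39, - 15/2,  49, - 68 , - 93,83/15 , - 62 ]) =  [ - 93,-80 , - 68, - 62, - 53.39, - 15/2 , 83/15,41, 49, 60 ]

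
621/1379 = 621/1379 = 0.45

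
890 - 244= 646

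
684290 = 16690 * 41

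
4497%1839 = 819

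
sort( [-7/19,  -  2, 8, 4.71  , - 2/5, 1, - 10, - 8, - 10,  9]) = [ - 10, - 10, - 8 , - 2 , - 2/5, - 7/19,1, 4.71, 8,9]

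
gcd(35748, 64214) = 662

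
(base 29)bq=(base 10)345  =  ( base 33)af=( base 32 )AP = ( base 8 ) 531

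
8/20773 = 8/20773 = 0.00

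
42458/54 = 21229/27 = 786.26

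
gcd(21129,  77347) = 1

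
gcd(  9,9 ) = 9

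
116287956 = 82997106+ 33290850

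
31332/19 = 1649 + 1/19 = 1649.05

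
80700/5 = 16140 =16140.00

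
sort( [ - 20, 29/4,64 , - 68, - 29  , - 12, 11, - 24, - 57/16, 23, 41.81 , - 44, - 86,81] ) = [ - 86 , - 68, - 44, - 29,  -  24,  -  20, - 12,  -  57/16, 29/4,11,23,41.81,64, 81 ] 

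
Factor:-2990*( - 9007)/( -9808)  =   - 2^( - 3)*5^1*13^1*23^1* 613^(  -  1 )*9007^1 = -13465465/4904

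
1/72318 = 1/72318 = 0.00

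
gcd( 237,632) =79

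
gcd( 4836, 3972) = 12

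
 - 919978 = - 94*9787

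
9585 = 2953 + 6632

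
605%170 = 95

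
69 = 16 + 53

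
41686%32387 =9299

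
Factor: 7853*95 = 746035  =  5^1 * 19^1*7853^1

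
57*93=5301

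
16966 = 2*8483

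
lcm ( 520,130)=520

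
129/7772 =129/7772 = 0.02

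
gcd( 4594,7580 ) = 2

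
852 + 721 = 1573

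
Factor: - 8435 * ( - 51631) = 435507485 = 5^1 * 7^1*241^1 * 51631^1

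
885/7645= 177/1529=0.12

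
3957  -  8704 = - 4747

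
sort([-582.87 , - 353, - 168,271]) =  [-582.87,-353, - 168,271] 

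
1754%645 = 464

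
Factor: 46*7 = 322 = 2^1 * 7^1*23^1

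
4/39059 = 4/39059 = 0.00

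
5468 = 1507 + 3961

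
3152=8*394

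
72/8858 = 36/4429 = 0.01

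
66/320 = 33/160 =0.21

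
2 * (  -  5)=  - 10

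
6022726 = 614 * 9809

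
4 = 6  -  2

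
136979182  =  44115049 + 92864133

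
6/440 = 3/220= 0.01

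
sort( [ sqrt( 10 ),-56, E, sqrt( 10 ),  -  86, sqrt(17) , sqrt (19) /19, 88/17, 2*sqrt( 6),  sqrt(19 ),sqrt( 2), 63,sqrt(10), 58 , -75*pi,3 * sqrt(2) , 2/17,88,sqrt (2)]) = [  -  75*pi, - 86 , - 56, 2/17, sqrt(19 )/19, sqrt( 2), sqrt(2 ), E, sqrt( 10 ),sqrt(10 ) , sqrt(10),sqrt( 17 ),3*sqrt(2), sqrt( 19 ),2*sqrt( 6), 88/17,  58,63,  88]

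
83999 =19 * 4421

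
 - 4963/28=  -  178+3/4 =- 177.25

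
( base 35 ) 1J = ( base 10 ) 54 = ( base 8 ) 66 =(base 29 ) 1P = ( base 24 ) 26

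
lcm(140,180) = 1260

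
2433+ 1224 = 3657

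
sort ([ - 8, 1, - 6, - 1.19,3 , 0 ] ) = [ - 8, - 6, - 1.19,  0, 1,3]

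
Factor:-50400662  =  -2^1 * 13^1 * 743^1*2609^1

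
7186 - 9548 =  - 2362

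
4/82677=4/82677 = 0.00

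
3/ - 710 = -3/710 = - 0.00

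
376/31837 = 376/31837  =  0.01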